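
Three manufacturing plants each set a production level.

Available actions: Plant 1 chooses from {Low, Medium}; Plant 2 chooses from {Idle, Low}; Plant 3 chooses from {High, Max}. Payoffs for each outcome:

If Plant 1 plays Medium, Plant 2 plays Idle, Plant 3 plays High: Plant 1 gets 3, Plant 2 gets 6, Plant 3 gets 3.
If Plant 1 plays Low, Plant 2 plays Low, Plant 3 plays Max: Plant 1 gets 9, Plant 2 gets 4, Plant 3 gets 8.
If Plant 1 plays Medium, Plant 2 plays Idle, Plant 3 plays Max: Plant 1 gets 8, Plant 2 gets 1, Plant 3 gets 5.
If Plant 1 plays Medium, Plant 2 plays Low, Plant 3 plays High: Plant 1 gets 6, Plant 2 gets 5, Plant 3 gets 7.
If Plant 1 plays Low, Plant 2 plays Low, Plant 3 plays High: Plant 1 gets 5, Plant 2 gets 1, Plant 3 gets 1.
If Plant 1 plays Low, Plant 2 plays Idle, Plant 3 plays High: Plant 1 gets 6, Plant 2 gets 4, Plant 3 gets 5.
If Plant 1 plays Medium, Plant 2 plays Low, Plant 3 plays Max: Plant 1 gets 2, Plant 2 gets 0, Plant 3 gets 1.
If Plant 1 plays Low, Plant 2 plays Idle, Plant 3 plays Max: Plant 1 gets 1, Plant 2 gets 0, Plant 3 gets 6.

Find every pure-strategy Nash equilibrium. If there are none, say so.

Pure-strategy Nash equilibria: (Low, Low, Max), (Medium, Idle, Max)

For each player, find the best response to each opponent profile; mutual best responses are the pure NE.
Plant 1 against (Idle, High): payoffs 6, 3 → best response Low.
Plant 1 against (Idle, Max): payoffs 1, 8 → best response Medium.
Plant 1 against (Low, High): payoffs 5, 6 → best response Medium.
Plant 1 against (Low, Max): payoffs 9, 2 → best response Low.
Plant 2 against (Low, High): payoffs 4, 1 → best response Idle.
Plant 2 against (Low, Max): payoffs 0, 4 → best response Low.
Plant 2 against (Medium, High): payoffs 6, 5 → best response Idle.
Plant 2 against (Medium, Max): payoffs 1, 0 → best response Idle.
Plant 3 against (Low, Idle): payoffs 5, 6 → best response Max.
Plant 3 against (Low, Low): payoffs 1, 8 → best response Max.
Plant 3 against (Medium, Idle): payoffs 3, 5 → best response Max.
Plant 3 against (Medium, Low): payoffs 7, 1 → best response High.
Mutual best responses: (Low, Low, Max); (Medium, Idle, Max).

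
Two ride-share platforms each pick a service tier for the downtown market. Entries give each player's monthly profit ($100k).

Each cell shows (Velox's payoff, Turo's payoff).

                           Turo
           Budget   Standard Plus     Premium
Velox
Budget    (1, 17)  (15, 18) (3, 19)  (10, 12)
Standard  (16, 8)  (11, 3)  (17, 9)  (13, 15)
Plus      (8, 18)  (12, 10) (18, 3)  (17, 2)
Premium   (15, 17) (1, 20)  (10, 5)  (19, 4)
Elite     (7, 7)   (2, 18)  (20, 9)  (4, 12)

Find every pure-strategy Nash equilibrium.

Check each profile: it is a Nash equilibrium iff no player can strictly gain by switching unilaterally.
(Budget, Budget): Velox can switch to Standard (1 → 16). Not NE.
(Budget, Standard): Turo can switch to Plus (18 → 19). Not NE.
(Budget, Plus): Velox can switch to Standard (3 → 17). Not NE.
(Budget, Premium): Velox can switch to Standard (10 → 13). Not NE.
(Standard, Budget): Turo can switch to Plus (8 → 9). Not NE.
(Standard, Standard): Velox can switch to Budget (11 → 15). Not NE.
(Standard, Plus): Velox can switch to Plus (17 → 18). Not NE.
(Standard, Premium): Velox can switch to Plus (13 → 17). Not NE.
(Plus, Budget): Velox can switch to Standard (8 → 16). Not NE.
(Plus, Standard): Velox can switch to Budget (12 → 15). Not NE.
(Plus, Plus): Velox can switch to Elite (18 → 20). Not NE.
(Plus, Premium): Velox can switch to Premium (17 → 19). Not NE.
(The remaining 8 profiles each have a profitable deviation by the same check.)

This game has no pure Nash equilibrium.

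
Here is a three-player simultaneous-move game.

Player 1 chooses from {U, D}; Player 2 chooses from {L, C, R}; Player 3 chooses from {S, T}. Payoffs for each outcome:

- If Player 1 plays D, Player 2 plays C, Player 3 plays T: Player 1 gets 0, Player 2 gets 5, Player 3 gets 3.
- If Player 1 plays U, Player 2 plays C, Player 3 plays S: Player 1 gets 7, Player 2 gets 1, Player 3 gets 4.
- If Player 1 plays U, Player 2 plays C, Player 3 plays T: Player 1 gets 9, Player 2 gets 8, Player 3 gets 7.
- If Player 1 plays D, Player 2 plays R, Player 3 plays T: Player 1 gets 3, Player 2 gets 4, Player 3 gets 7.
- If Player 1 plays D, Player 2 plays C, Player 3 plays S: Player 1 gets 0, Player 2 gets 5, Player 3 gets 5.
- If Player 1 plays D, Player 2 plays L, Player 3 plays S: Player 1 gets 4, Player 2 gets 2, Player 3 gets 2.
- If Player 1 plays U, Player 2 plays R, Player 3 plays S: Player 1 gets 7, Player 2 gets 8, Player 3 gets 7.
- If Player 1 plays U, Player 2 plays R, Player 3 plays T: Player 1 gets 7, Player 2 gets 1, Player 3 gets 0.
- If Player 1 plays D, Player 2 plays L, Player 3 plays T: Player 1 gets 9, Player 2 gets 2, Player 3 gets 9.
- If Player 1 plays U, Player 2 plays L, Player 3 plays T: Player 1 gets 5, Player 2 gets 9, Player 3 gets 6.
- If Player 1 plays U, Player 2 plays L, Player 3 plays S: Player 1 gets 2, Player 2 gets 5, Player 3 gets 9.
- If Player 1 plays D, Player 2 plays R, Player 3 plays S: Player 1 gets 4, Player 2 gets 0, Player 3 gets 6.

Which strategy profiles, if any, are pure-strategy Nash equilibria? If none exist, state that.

(U, L, S): Player 1 can switch to D (2 → 4). Not NE.
(U, L, T): Player 1 can switch to D (5 → 9). Not NE.
(U, C, S): Player 2 can switch to L (1 → 5). Not NE.
(U, C, T): Player 2 can switch to L (8 → 9). Not NE.
(U, R, S): Player 1 gets 7, best alternative 4; Player 2 gets 8, best alternative 5; Player 3 gets 7, best alternative 0. No profitable deviation — NE.
(U, R, T): Player 2 can switch to L (1 → 9). Not NE.
(D, L, S): Player 2 can switch to C (2 → 5). Not NE.
(D, L, T): Player 2 can switch to C (2 → 5). Not NE.
(D, C, S): Player 1 can switch to U (0 → 7). Not NE.
(The remaining 3 profiles each have a profitable deviation by the same check.)

(U, R, S)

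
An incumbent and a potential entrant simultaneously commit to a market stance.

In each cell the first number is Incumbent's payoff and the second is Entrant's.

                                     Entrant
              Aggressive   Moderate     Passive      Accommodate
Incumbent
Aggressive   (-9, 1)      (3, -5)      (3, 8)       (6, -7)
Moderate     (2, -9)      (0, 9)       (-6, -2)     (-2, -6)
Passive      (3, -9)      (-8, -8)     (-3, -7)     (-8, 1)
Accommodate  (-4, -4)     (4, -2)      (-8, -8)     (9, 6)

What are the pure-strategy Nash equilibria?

The pure Nash equilibria are (Aggressive, Passive); (Accommodate, Accommodate).

Mark each player's best response to every combination of opponents' strategies; a profile where every player is best-responding is a pure Nash equilibrium.
Incumbent against Aggressive: payoffs -9, 2, 3, -4 → best response Passive.
Incumbent against Moderate: payoffs 3, 0, -8, 4 → best response Accommodate.
Incumbent against Passive: payoffs 3, -6, -3, -8 → best response Aggressive.
Incumbent against Accommodate: payoffs 6, -2, -8, 9 → best response Accommodate.
Entrant against Aggressive: payoffs 1, -5, 8, -7 → best response Passive.
Entrant against Moderate: payoffs -9, 9, -2, -6 → best response Moderate.
Entrant against Passive: payoffs -9, -8, -7, 1 → best response Accommodate.
Entrant against Accommodate: payoffs -4, -2, -8, 6 → best response Accommodate.
Mutual best responses: (Aggressive, Passive); (Accommodate, Accommodate).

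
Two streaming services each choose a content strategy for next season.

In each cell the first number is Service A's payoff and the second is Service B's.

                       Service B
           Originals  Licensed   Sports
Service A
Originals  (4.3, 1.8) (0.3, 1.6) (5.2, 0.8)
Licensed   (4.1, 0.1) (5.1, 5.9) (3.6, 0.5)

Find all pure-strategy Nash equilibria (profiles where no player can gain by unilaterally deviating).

Pure-strategy Nash equilibria: (Originals, Originals), (Licensed, Licensed)

Check each profile: it is a Nash equilibrium iff no player can strictly gain by switching unilaterally.
(Originals, Originals): Service A gets 4.3, best alternative 4.1; Service B gets 1.8, best alternative 1.6. No profitable deviation — NE.
(Originals, Licensed): Service A can switch to Licensed (0.3 → 5.1). Not NE.
(Originals, Sports): Service B can switch to Originals (0.8 → 1.8). Not NE.
(Licensed, Originals): Service A can switch to Originals (4.1 → 4.3). Not NE.
(Licensed, Licensed): Service A gets 5.1, best alternative 0.3; Service B gets 5.9, best alternative 0.5. No profitable deviation — NE.
(Licensed, Sports): Service A can switch to Originals (3.6 → 5.2). Not NE.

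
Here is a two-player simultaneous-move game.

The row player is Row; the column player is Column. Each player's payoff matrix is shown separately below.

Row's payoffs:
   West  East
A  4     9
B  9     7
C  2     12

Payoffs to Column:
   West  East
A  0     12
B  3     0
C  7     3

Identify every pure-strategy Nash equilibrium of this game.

(A, West): Row can switch to B (4 → 9). Not NE.
(A, East): Row can switch to C (9 → 12). Not NE.
(B, West): Row gets 9, best alternative 4; Column gets 3, best alternative 0. No profitable deviation — NE.
(B, East): Row can switch to A (7 → 9). Not NE.
(C, West): Row can switch to A (2 → 4). Not NE.
(C, East): Column can switch to West (3 → 7). Not NE.

(B, West)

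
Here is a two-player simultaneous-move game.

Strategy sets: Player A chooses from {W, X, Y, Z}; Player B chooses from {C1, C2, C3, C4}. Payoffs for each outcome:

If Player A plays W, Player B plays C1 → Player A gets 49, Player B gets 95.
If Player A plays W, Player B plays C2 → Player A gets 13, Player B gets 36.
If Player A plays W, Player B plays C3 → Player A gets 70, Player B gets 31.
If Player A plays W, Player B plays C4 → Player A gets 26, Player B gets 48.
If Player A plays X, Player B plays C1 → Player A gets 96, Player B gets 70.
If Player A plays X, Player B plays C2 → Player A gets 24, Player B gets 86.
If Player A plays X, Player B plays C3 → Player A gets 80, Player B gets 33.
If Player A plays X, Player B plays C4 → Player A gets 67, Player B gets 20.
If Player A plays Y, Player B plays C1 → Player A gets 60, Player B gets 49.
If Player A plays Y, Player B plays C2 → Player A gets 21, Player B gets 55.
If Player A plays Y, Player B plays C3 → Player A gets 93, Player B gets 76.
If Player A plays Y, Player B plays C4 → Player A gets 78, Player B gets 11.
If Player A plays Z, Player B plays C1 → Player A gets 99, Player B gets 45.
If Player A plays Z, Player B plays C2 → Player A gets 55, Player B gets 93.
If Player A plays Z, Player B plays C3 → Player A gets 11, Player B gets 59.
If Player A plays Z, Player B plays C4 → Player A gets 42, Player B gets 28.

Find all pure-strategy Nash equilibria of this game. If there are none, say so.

The pure Nash equilibria are (Y, C3); (Z, C2).

Player A against C1: payoffs 49, 96, 60, 99 → best response Z.
Player A against C2: payoffs 13, 24, 21, 55 → best response Z.
Player A against C3: payoffs 70, 80, 93, 11 → best response Y.
Player A against C4: payoffs 26, 67, 78, 42 → best response Y.
Player B against W: payoffs 95, 36, 31, 48 → best response C1.
Player B against X: payoffs 70, 86, 33, 20 → best response C2.
Player B against Y: payoffs 49, 55, 76, 11 → best response C3.
Player B against Z: payoffs 45, 93, 59, 28 → best response C2.
Mutual best responses: (Y, C3); (Z, C2).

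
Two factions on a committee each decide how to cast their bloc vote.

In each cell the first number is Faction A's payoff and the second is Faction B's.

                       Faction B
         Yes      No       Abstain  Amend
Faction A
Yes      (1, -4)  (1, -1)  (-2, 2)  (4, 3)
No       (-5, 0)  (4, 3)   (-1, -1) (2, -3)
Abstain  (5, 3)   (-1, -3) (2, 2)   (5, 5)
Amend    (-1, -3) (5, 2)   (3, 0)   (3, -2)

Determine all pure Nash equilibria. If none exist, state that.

Faction A against Yes: payoffs 1, -5, 5, -1 → best response Abstain.
Faction A against No: payoffs 1, 4, -1, 5 → best response Amend.
Faction A against Abstain: payoffs -2, -1, 2, 3 → best response Amend.
Faction A against Amend: payoffs 4, 2, 5, 3 → best response Abstain.
Faction B against Yes: payoffs -4, -1, 2, 3 → best response Amend.
Faction B against No: payoffs 0, 3, -1, -3 → best response No.
Faction B against Abstain: payoffs 3, -3, 2, 5 → best response Amend.
Faction B against Amend: payoffs -3, 2, 0, -2 → best response No.
Mutual best responses: (Abstain, Amend); (Amend, No).

Pure-strategy Nash equilibria: (Abstain, Amend) and (Amend, No)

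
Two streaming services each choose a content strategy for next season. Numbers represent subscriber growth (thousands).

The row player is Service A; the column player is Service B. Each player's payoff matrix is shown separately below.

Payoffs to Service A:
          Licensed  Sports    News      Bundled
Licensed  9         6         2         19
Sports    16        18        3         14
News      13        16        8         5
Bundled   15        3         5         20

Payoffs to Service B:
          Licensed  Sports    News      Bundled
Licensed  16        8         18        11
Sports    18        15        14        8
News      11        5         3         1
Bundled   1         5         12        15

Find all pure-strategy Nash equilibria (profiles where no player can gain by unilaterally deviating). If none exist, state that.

Service A against Licensed: payoffs 9, 16, 13, 15 → best response Sports.
Service A against Sports: payoffs 6, 18, 16, 3 → best response Sports.
Service A against News: payoffs 2, 3, 8, 5 → best response News.
Service A against Bundled: payoffs 19, 14, 5, 20 → best response Bundled.
Service B against Licensed: payoffs 16, 8, 18, 11 → best response News.
Service B against Sports: payoffs 18, 15, 14, 8 → best response Licensed.
Service B against News: payoffs 11, 5, 3, 1 → best response Licensed.
Service B against Bundled: payoffs 1, 5, 12, 15 → best response Bundled.
Mutual best responses: (Sports, Licensed); (Bundled, Bundled).

(Sports, Licensed); (Bundled, Bundled)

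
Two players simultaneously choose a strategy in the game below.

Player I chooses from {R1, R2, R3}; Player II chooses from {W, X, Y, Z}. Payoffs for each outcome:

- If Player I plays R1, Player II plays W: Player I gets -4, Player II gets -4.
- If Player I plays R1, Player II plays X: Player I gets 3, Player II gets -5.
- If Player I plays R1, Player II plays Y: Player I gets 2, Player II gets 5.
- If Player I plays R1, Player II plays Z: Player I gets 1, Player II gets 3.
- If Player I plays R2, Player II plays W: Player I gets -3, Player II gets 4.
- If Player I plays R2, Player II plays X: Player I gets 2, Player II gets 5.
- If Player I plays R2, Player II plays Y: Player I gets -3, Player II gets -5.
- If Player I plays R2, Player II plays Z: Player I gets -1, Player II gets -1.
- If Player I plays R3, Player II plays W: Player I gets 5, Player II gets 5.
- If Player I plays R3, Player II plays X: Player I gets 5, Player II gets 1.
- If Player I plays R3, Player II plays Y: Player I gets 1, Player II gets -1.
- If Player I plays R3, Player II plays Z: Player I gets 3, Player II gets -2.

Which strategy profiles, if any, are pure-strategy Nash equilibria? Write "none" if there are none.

(R1, Y), (R3, W)

Player I against W: payoffs -4, -3, 5 → best response R3.
Player I against X: payoffs 3, 2, 5 → best response R3.
Player I against Y: payoffs 2, -3, 1 → best response R1.
Player I against Z: payoffs 1, -1, 3 → best response R3.
Player II against R1: payoffs -4, -5, 5, 3 → best response Y.
Player II against R2: payoffs 4, 5, -5, -1 → best response X.
Player II against R3: payoffs 5, 1, -1, -2 → best response W.
Mutual best responses: (R1, Y); (R3, W).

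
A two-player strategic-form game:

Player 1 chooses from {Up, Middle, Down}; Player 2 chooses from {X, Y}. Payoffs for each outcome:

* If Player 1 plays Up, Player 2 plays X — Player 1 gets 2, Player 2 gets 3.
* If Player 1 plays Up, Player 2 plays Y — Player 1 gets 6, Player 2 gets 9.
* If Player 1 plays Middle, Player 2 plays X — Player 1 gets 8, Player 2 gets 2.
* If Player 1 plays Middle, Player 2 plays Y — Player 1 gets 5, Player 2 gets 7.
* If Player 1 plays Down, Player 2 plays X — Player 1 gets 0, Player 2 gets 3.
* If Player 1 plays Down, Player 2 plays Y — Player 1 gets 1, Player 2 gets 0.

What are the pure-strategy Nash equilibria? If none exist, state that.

For each strategy profile, look for a profitable unilateral deviation.
(Up, X): Player 1 can switch to Middle (2 → 8). Not NE.
(Up, Y): Player 1 gets 6, best alternative 5; Player 2 gets 9, best alternative 3. No profitable deviation — NE.
(Middle, X): Player 2 can switch to Y (2 → 7). Not NE.
(Middle, Y): Player 1 can switch to Up (5 → 6). Not NE.
(Down, X): Player 1 can switch to Up (0 → 2). Not NE.
(Down, Y): Player 1 can switch to Up (1 → 6). Not NE.

(Up, Y)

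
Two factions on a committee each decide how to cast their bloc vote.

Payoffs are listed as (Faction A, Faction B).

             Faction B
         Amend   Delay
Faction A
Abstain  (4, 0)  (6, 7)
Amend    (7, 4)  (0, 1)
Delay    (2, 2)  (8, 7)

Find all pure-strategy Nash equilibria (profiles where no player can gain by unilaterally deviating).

The pure Nash equilibria are (Amend, Amend); (Delay, Delay).

(Abstain, Amend): Faction A can switch to Amend (4 → 7). Not NE.
(Abstain, Delay): Faction A can switch to Delay (6 → 8). Not NE.
(Amend, Amend): Faction A gets 7, best alternative 4; Faction B gets 4, best alternative 1. No profitable deviation — NE.
(Amend, Delay): Faction A can switch to Abstain (0 → 6). Not NE.
(Delay, Amend): Faction A can switch to Abstain (2 → 4). Not NE.
(Delay, Delay): Faction A gets 8, best alternative 6; Faction B gets 7, best alternative 2. No profitable deviation — NE.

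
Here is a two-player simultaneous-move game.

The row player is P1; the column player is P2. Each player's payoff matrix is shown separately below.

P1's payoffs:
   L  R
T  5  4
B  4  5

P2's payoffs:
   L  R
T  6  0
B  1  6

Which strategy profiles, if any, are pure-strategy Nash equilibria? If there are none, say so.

P1 against L: payoffs 5, 4 → best response T.
P1 against R: payoffs 4, 5 → best response B.
P2 against T: payoffs 6, 0 → best response L.
P2 against B: payoffs 1, 6 → best response R.
Mutual best responses: (T, L); (B, R).

(T, L); (B, R)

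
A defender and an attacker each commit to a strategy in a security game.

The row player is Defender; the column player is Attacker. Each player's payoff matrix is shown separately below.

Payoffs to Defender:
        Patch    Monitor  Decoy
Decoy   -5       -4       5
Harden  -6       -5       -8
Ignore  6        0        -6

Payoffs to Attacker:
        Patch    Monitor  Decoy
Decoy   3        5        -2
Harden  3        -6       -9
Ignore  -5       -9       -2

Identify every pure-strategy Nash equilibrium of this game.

Mark each player's best response to every combination of opponents' strategies; a profile where every player is best-responding is a pure Nash equilibrium.
Defender against Patch: payoffs -5, -6, 6 → best response Ignore.
Defender against Monitor: payoffs -4, -5, 0 → best response Ignore.
Defender against Decoy: payoffs 5, -8, -6 → best response Decoy.
Attacker against Decoy: payoffs 3, 5, -2 → best response Monitor.
Attacker against Harden: payoffs 3, -6, -9 → best response Patch.
Attacker against Ignore: payoffs -5, -9, -2 → best response Decoy.
No profile is a mutual best response for all players.

This game has no pure Nash equilibrium.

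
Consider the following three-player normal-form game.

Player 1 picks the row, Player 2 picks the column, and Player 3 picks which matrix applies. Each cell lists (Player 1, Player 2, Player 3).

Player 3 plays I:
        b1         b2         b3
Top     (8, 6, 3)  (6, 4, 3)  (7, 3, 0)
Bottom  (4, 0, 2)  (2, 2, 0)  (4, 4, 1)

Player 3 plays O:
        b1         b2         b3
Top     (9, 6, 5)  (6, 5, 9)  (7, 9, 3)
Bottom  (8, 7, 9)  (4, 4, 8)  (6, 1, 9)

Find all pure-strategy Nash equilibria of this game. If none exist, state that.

(Top, b3, O)

Check each profile: it is a Nash equilibrium iff no player can strictly gain by switching unilaterally.
(Top, b1, I): Player 3 can switch to O (3 → 5). Not NE.
(Top, b1, O): Player 2 can switch to b3 (6 → 9). Not NE.
(Top, b2, I): Player 2 can switch to b1 (4 → 6). Not NE.
(Top, b2, O): Player 2 can switch to b1 (5 → 6). Not NE.
(Top, b3, I): Player 2 can switch to b1 (3 → 6). Not NE.
(Top, b3, O): Player 1 gets 7, best alternative 6; Player 2 gets 9, best alternative 6; Player 3 gets 3, best alternative 0. No profitable deviation — NE.
(Bottom, b1, I): Player 1 can switch to Top (4 → 8). Not NE.
(Bottom, b1, O): Player 1 can switch to Top (8 → 9). Not NE.
(Bottom, b2, I): Player 1 can switch to Top (2 → 6). Not NE.
(The remaining 3 profiles each have a profitable deviation by the same check.)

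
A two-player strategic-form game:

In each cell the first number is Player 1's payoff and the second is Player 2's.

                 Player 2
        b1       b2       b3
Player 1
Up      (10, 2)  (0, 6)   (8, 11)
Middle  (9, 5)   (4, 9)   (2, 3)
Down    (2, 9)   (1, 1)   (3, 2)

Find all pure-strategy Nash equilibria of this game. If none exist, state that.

The pure Nash equilibria are (Up, b3), (Middle, b2).

Player 1 against b1: payoffs 10, 9, 2 → best response Up.
Player 1 against b2: payoffs 0, 4, 1 → best response Middle.
Player 1 against b3: payoffs 8, 2, 3 → best response Up.
Player 2 against Up: payoffs 2, 6, 11 → best response b3.
Player 2 against Middle: payoffs 5, 9, 3 → best response b2.
Player 2 against Down: payoffs 9, 1, 2 → best response b1.
Mutual best responses: (Up, b3); (Middle, b2).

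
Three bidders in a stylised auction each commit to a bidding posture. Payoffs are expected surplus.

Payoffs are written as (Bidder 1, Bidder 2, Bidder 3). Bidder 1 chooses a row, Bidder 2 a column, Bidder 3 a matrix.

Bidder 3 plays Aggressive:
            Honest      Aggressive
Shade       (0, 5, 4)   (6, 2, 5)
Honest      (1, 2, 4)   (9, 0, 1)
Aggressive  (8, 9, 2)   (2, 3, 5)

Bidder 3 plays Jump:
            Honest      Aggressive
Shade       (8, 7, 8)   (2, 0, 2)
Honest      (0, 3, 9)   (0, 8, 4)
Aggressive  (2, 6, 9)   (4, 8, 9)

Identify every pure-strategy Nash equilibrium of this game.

Bidder 1 against (Honest, Aggressive): payoffs 0, 1, 8 → best response Aggressive.
Bidder 1 against (Honest, Jump): payoffs 8, 0, 2 → best response Shade.
Bidder 1 against (Aggressive, Aggressive): payoffs 6, 9, 2 → best response Honest.
Bidder 1 against (Aggressive, Jump): payoffs 2, 0, 4 → best response Aggressive.
Bidder 2 against (Shade, Aggressive): payoffs 5, 2 → best response Honest.
Bidder 2 against (Shade, Jump): payoffs 7, 0 → best response Honest.
Bidder 2 against (Honest, Aggressive): payoffs 2, 0 → best response Honest.
Bidder 2 against (Honest, Jump): payoffs 3, 8 → best response Aggressive.
Bidder 2 against (Aggressive, Aggressive): payoffs 9, 3 → best response Honest.
Bidder 2 against (Aggressive, Jump): payoffs 6, 8 → best response Aggressive.
Bidder 3 against (Shade, Honest): payoffs 4, 8 → best response Jump.
Bidder 3 against (Shade, Aggressive): payoffs 5, 2 → best response Aggressive.
Bidder 3 against (Honest, Honest): payoffs 4, 9 → best response Jump.
Bidder 3 against (Honest, Aggressive): payoffs 1, 4 → best response Jump.
Bidder 3 against (Aggressive, Honest): payoffs 2, 9 → best response Jump.
Bidder 3 against (Aggressive, Aggressive): payoffs 5, 9 → best response Jump.
Mutual best responses: (Shade, Honest, Jump); (Aggressive, Aggressive, Jump).

(Shade, Honest, Jump) and (Aggressive, Aggressive, Jump)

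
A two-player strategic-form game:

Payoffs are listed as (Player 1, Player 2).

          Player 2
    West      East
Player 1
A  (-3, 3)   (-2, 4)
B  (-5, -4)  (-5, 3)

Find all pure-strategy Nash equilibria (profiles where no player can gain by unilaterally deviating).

(A, East)

Player 1 against West: payoffs -3, -5 → best response A.
Player 1 against East: payoffs -2, -5 → best response A.
Player 2 against A: payoffs 3, 4 → best response East.
Player 2 against B: payoffs -4, 3 → best response East.
Mutual best responses: (A, East).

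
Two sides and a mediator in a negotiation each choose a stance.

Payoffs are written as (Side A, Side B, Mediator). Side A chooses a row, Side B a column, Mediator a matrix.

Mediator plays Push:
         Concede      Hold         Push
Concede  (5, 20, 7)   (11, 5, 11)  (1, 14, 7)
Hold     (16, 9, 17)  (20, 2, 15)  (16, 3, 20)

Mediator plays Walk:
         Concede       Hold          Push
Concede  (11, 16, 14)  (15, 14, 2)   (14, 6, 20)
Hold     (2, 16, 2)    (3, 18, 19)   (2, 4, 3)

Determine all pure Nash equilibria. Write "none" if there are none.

(Concede, Concede, Walk) and (Hold, Concede, Push)

For each strategy profile, look for a profitable unilateral deviation.
(Concede, Concede, Push): Side A can switch to Hold (5 → 16). Not NE.
(Concede, Concede, Walk): Side A gets 11, best alternative 2; Side B gets 16, best alternative 14; Mediator gets 14, best alternative 7. No profitable deviation — NE.
(Concede, Hold, Push): Side A can switch to Hold (11 → 20). Not NE.
(Concede, Hold, Walk): Side B can switch to Concede (14 → 16). Not NE.
(Concede, Push, Push): Side A can switch to Hold (1 → 16). Not NE.
(Concede, Push, Walk): Side B can switch to Concede (6 → 16). Not NE.
(Hold, Concede, Push): Side A gets 16, best alternative 5; Side B gets 9, best alternative 3; Mediator gets 17, best alternative 2. No profitable deviation — NE.
(Hold, Concede, Walk): Side A can switch to Concede (2 → 11). Not NE.
(The remaining 4 profiles each have a profitable deviation by the same check.)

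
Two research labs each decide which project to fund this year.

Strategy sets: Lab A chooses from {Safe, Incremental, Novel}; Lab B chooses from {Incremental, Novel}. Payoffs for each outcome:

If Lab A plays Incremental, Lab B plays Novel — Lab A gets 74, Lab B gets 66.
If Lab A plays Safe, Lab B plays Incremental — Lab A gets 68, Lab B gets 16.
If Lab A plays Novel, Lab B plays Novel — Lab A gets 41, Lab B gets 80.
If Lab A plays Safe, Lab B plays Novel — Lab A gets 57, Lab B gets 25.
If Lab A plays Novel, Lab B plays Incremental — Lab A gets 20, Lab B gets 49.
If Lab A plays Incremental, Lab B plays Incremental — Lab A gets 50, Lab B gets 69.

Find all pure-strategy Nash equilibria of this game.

No pure-strategy Nash equilibrium.

For each player, find the best response to each opponent profile; mutual best responses are the pure NE.
Lab A against Incremental: payoffs 68, 50, 20 → best response Safe.
Lab A against Novel: payoffs 57, 74, 41 → best response Incremental.
Lab B against Safe: payoffs 16, 25 → best response Novel.
Lab B against Incremental: payoffs 69, 66 → best response Incremental.
Lab B against Novel: payoffs 49, 80 → best response Novel.
No profile is a mutual best response for all players.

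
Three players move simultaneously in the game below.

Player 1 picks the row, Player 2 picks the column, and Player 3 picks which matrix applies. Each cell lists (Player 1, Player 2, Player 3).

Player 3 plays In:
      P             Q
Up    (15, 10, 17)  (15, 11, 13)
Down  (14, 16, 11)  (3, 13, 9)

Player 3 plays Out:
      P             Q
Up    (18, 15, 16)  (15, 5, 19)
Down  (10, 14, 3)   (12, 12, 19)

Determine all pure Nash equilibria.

For each strategy profile, look for a profitable unilateral deviation.
(Up, P, In): Player 2 can switch to Q (10 → 11). Not NE.
(Up, P, Out): Player 3 can switch to In (16 → 17). Not NE.
(Up, Q, In): Player 3 can switch to Out (13 → 19). Not NE.
(Up, Q, Out): Player 2 can switch to P (5 → 15). Not NE.
(Down, P, In): Player 1 can switch to Up (14 → 15). Not NE.
(Down, P, Out): Player 1 can switch to Up (10 → 18). Not NE.
(Down, Q, In): Player 1 can switch to Up (3 → 15). Not NE.
(Down, Q, Out): Player 1 can switch to Up (12 → 15). Not NE.

This game has no pure Nash equilibrium.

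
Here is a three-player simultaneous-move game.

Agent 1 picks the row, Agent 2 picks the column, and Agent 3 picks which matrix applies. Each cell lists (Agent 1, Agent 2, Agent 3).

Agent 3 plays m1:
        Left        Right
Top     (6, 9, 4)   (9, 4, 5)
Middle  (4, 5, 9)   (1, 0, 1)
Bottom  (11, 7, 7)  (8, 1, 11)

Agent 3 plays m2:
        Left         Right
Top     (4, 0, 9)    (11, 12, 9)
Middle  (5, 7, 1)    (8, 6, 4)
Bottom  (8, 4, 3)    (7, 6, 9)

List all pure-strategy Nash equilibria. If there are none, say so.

The pure Nash equilibria are (Top, Right, m2), (Bottom, Left, m1).

For each strategy profile, look for a profitable unilateral deviation.
(Top, Left, m1): Agent 1 can switch to Bottom (6 → 11). Not NE.
(Top, Left, m2): Agent 1 can switch to Middle (4 → 5). Not NE.
(Top, Right, m1): Agent 2 can switch to Left (4 → 9). Not NE.
(Top, Right, m2): Agent 1 gets 11, best alternative 8; Agent 2 gets 12, best alternative 0; Agent 3 gets 9, best alternative 5. No profitable deviation — NE.
(Middle, Left, m1): Agent 1 can switch to Top (4 → 6). Not NE.
(Middle, Left, m2): Agent 1 can switch to Bottom (5 → 8). Not NE.
(Middle, Right, m1): Agent 1 can switch to Top (1 → 9). Not NE.
(Bottom, Left, m1): Agent 1 gets 11, best alternative 6; Agent 2 gets 7, best alternative 1; Agent 3 gets 7, best alternative 3. No profitable deviation — NE.
(The remaining 4 profiles each have a profitable deviation by the same check.)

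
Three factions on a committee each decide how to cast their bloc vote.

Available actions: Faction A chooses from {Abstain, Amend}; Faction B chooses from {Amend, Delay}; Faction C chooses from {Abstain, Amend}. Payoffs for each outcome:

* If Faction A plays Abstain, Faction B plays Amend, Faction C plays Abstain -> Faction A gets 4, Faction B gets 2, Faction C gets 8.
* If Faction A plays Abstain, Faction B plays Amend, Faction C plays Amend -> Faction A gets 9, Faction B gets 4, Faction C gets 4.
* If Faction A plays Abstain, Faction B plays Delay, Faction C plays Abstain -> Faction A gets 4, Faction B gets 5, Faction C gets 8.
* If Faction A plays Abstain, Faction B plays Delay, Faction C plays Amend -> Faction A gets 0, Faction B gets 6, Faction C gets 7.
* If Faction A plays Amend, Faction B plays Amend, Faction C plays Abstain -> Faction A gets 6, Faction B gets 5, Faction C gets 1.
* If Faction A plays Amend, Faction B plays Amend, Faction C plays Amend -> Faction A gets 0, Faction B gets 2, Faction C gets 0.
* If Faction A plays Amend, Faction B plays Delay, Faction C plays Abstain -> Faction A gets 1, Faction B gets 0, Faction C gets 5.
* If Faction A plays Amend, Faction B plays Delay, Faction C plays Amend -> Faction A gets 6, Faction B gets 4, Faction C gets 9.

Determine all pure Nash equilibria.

Mark each player's best response to every combination of opponents' strategies; a profile where every player is best-responding is a pure Nash equilibrium.
Faction A against (Amend, Abstain): payoffs 4, 6 → best response Amend.
Faction A against (Amend, Amend): payoffs 9, 0 → best response Abstain.
Faction A against (Delay, Abstain): payoffs 4, 1 → best response Abstain.
Faction A against (Delay, Amend): payoffs 0, 6 → best response Amend.
Faction B against (Abstain, Abstain): payoffs 2, 5 → best response Delay.
Faction B against (Abstain, Amend): payoffs 4, 6 → best response Delay.
Faction B against (Amend, Abstain): payoffs 5, 0 → best response Amend.
Faction B against (Amend, Amend): payoffs 2, 4 → best response Delay.
Faction C against (Abstain, Amend): payoffs 8, 4 → best response Abstain.
Faction C against (Abstain, Delay): payoffs 8, 7 → best response Abstain.
Faction C against (Amend, Amend): payoffs 1, 0 → best response Abstain.
Faction C against (Amend, Delay): payoffs 5, 9 → best response Amend.
Mutual best responses: (Abstain, Delay, Abstain); (Amend, Amend, Abstain); (Amend, Delay, Amend).

Pure-strategy Nash equilibria: (Abstain, Delay, Abstain), (Amend, Amend, Abstain), (Amend, Delay, Amend)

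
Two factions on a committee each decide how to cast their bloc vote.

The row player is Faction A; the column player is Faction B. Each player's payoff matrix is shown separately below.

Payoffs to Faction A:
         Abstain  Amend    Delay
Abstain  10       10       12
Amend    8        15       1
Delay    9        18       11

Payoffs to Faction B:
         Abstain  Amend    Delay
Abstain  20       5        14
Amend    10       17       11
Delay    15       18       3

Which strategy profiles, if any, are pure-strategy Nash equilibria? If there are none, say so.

Faction A against Abstain: payoffs 10, 8, 9 → best response Abstain.
Faction A against Amend: payoffs 10, 15, 18 → best response Delay.
Faction A against Delay: payoffs 12, 1, 11 → best response Abstain.
Faction B against Abstain: payoffs 20, 5, 14 → best response Abstain.
Faction B against Amend: payoffs 10, 17, 11 → best response Amend.
Faction B against Delay: payoffs 15, 18, 3 → best response Amend.
Mutual best responses: (Abstain, Abstain); (Delay, Amend).

The pure Nash equilibria are (Abstain, Abstain); (Delay, Amend).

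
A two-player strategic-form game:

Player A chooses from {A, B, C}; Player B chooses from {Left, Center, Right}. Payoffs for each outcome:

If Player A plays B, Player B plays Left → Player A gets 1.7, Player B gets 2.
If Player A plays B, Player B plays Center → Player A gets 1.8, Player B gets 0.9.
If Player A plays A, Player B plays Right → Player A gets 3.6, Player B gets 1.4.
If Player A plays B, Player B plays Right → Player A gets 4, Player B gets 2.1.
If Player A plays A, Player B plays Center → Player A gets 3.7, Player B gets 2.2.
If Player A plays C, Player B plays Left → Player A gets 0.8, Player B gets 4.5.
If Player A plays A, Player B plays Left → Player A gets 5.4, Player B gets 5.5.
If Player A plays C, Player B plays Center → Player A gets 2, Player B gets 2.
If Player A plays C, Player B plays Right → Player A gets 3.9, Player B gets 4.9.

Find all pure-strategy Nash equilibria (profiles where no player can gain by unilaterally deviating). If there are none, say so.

(A, Left): Player A gets 5.4, best alternative 1.7; Player B gets 5.5, best alternative 2.2. No profitable deviation — NE.
(A, Center): Player B can switch to Left (2.2 → 5.5). Not NE.
(A, Right): Player A can switch to B (3.6 → 4). Not NE.
(B, Left): Player A can switch to A (1.7 → 5.4). Not NE.
(B, Center): Player A can switch to A (1.8 → 3.7). Not NE.
(B, Right): Player A gets 4, best alternative 3.9; Player B gets 2.1, best alternative 2. No profitable deviation — NE.
(C, Left): Player A can switch to A (0.8 → 5.4). Not NE.
(C, Center): Player A can switch to A (2 → 3.7). Not NE.
(C, Right): Player A can switch to B (3.9 → 4). Not NE.

The pure Nash equilibria are (A, Left) and (B, Right).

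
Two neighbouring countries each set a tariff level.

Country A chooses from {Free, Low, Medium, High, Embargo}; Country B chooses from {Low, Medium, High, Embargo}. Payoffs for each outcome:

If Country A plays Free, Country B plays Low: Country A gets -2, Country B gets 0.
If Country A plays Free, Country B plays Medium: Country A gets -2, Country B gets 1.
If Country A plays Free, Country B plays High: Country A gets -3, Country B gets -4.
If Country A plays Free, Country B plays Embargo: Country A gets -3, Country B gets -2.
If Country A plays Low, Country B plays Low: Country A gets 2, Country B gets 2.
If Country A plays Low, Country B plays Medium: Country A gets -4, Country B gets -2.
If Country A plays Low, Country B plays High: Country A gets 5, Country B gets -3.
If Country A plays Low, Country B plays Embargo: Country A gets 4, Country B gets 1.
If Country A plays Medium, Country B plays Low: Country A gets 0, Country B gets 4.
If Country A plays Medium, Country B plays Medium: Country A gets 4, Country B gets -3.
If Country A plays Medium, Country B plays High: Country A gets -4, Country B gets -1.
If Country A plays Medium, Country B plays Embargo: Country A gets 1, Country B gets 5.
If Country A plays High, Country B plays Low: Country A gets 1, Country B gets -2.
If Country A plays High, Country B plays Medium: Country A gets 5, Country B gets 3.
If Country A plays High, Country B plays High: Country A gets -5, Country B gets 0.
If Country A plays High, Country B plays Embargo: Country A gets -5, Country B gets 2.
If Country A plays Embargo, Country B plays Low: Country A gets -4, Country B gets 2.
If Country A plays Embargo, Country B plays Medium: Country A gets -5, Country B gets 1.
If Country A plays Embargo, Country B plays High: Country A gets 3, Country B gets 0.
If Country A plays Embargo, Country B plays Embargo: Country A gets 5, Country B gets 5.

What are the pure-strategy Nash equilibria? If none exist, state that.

Pure-strategy Nash equilibria: (Low, Low) and (High, Medium) and (Embargo, Embargo)

Country A against Low: payoffs -2, 2, 0, 1, -4 → best response Low.
Country A against Medium: payoffs -2, -4, 4, 5, -5 → best response High.
Country A against High: payoffs -3, 5, -4, -5, 3 → best response Low.
Country A against Embargo: payoffs -3, 4, 1, -5, 5 → best response Embargo.
Country B against Free: payoffs 0, 1, -4, -2 → best response Medium.
Country B against Low: payoffs 2, -2, -3, 1 → best response Low.
Country B against Medium: payoffs 4, -3, -1, 5 → best response Embargo.
Country B against High: payoffs -2, 3, 0, 2 → best response Medium.
Country B against Embargo: payoffs 2, 1, 0, 5 → best response Embargo.
Mutual best responses: (Low, Low); (High, Medium); (Embargo, Embargo).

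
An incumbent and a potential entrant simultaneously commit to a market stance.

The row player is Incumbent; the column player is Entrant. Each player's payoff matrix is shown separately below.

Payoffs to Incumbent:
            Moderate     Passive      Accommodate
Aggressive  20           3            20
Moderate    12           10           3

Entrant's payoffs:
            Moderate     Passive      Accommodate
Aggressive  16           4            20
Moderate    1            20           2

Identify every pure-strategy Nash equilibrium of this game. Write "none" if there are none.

The pure Nash equilibria are (Aggressive, Accommodate) and (Moderate, Passive).

For each strategy profile, look for a profitable unilateral deviation.
(Aggressive, Moderate): Entrant can switch to Accommodate (16 → 20). Not NE.
(Aggressive, Passive): Incumbent can switch to Moderate (3 → 10). Not NE.
(Aggressive, Accommodate): Incumbent gets 20, best alternative 3; Entrant gets 20, best alternative 16. No profitable deviation — NE.
(Moderate, Moderate): Incumbent can switch to Aggressive (12 → 20). Not NE.
(Moderate, Passive): Incumbent gets 10, best alternative 3; Entrant gets 20, best alternative 2. No profitable deviation — NE.
(Moderate, Accommodate): Incumbent can switch to Aggressive (3 → 20). Not NE.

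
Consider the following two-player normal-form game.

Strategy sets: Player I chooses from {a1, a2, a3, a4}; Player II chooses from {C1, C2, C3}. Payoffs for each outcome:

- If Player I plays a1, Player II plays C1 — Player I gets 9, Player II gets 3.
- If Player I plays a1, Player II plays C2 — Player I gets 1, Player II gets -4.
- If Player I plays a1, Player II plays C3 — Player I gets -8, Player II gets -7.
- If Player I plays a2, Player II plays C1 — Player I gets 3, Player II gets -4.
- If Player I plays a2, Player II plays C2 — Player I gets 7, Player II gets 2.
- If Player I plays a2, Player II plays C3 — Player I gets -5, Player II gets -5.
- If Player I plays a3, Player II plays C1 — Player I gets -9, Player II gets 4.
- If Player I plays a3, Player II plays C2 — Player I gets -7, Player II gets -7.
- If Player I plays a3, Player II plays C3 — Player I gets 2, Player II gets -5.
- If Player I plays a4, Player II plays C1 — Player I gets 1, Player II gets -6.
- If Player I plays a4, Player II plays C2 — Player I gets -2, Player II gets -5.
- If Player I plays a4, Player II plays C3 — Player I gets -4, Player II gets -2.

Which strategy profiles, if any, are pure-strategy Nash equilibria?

Pure-strategy Nash equilibria: (a1, C1), (a2, C2)

Player I against C1: payoffs 9, 3, -9, 1 → best response a1.
Player I against C2: payoffs 1, 7, -7, -2 → best response a2.
Player I against C3: payoffs -8, -5, 2, -4 → best response a3.
Player II against a1: payoffs 3, -4, -7 → best response C1.
Player II against a2: payoffs -4, 2, -5 → best response C2.
Player II against a3: payoffs 4, -7, -5 → best response C1.
Player II against a4: payoffs -6, -5, -2 → best response C3.
Mutual best responses: (a1, C1); (a2, C2).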